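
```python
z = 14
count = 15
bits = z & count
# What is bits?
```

Trace:
`z = 14` → z = 14
`count = 15` → count = 15
`bits = z & count` → bits = 14
So bits = 14

Answer: 14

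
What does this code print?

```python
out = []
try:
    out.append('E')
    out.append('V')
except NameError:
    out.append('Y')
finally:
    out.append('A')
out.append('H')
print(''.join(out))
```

Execution trace: 'E' (try body) → 'V' (try body, no exception) → 'A' (finally) → 'H' (after the try/except). Output: EVAH

Answer: EVAH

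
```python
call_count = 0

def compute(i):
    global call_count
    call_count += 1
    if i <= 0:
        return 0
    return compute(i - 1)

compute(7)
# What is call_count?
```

Linear recursion stepping by 1: 8 calls from i=7 down to ≤0.

Answer: 8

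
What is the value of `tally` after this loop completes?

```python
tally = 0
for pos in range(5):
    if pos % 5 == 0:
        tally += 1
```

Count numbers divisible by 5 in range(5)
`tally` takes the values: 0 → 1

Answer: 1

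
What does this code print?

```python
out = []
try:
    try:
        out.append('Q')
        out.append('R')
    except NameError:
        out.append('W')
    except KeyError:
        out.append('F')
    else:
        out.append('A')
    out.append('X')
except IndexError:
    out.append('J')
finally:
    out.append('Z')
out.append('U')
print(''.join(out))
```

Execution trace: 'Q' (inner try body) → 'R' (inner try body, no exception) → 'A' (inner else) → 'X' (try body, no exception) → 'Z' (finally) → 'U' (after the try/except). Output: QRAXZU

Answer: QRAXZU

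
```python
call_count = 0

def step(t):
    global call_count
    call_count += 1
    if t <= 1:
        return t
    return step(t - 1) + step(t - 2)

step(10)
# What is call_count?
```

Calls(t) = 1 + Calls(t-1) + Calls(t-2); Calls(0)=Calls(1)=1. For t=10 this gives 177.

Answer: 177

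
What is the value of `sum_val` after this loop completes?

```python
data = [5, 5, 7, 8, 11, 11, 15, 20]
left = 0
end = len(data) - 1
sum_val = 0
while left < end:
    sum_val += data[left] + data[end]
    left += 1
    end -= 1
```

Sum of pairs from ends
`sum_val` takes the values: 0 → 25 → 45 → 63 → 82

Answer: 82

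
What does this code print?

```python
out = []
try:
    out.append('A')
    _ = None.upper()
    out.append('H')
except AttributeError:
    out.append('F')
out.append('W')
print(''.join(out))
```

Execution trace: 'A' (try body) → 'F' (except AttributeError) → 'W' (after the try/except). Output: AFW

Answer: AFW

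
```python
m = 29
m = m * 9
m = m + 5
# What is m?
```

Trace:
`m = 29` → m = 29
`m = m * 9` → m = 261
`m = m + 5` → m = 266
So m = 266

Answer: 266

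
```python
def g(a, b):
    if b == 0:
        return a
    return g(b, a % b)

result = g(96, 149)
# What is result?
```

g(96, 149) -> g(149, 96) -> g(96, 53) -> g(53, 43) -> g(43, 10) -> g(10, 3) -> g(3, 1) -> g(1, 0) -> 1

Answer: 1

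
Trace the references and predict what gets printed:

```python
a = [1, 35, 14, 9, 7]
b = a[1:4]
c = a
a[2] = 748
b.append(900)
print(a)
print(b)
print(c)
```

Key concept: slice vs alias.
Step by step:
`a = [1, 35, 14, 9, 7]` → a = [1, 35, 14, 9, 7]
`b = a[1:4]` → b = [35, 14, 9]
`c = a` → c = [1, 35, 14, 9, 7] (same object as a)
`a[2] = 748` → a = [1, 35, 748, 9, 7] (same object as c); c = [1, 35, 748, 9, 7] (same object as a)
`b.append(900)` → b = [35, 14, 9, 900]
`print(a)` → prints [1, 35, 748, 9, 7]
`print(b)` → prints [35, 14, 9, 900]
`print(c)` → prints [1, 35, 748, 9, 7]

Answer:
[1, 35, 748, 9, 7]
[35, 14, 9, 900]
[1, 35, 748, 9, 7]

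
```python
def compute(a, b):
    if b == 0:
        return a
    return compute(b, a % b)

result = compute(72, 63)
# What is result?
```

compute(72, 63) -> compute(63, 9) -> compute(9, 0) -> 9

Answer: 9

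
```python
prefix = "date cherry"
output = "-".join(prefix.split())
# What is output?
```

Trace:
`prefix = "date cherry"` → prefix = 'date cherry'
`output = "-".join(prefix.split())` → output = 'date-cherry'
So output = 'date-cherry'

Answer: 'date-cherry'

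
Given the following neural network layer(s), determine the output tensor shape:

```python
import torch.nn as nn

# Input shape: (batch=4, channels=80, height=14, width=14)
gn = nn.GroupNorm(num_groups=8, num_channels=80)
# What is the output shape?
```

Input: (4, 80, 14, 14) -> Output: (4, 80, 14, 14)

Answer: (4, 80, 14, 14)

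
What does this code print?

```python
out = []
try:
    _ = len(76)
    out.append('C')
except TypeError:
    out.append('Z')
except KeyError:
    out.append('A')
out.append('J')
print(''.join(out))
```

Execution trace: 'Z' (except TypeError) → 'J' (after the try/except). Output: ZJ

Answer: ZJ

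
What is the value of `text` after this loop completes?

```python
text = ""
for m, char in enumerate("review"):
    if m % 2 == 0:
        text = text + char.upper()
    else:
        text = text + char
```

Uppercase even positions in 'review'
`text` takes the values: "" → "R" → "Re" → "ReV" → "ReVi" → "ReViE" → "ReViEw"

Answer: "ReViEw"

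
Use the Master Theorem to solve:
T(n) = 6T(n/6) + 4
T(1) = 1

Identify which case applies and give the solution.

a=6, b=6, f(n)=4. log_6(6) = 1. Since c=0 < 1, Case 1 applies: T(n) = Θ(n^log_b(a)) = O(n).

Answer: O(n) - Case 1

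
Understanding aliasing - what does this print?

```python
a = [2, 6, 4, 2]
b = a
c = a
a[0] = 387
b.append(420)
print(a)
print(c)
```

Key concept: multiple aliases.
Step by step:
`a = [2, 6, 4, 2]` → a = [2, 6, 4, 2]
`b = a` → b = [2, 6, 4, 2] (same object as a)
`c = a` → c = [2, 6, 4, 2] (same object as a, b)
`a[0] = 387` → a = [387, 6, 4, 2] (same object as b, c); b = [387, 6, 4, 2] (same object as a, c); c = [387, 6, 4, 2] (same object as a, b)
`b.append(420)` → a = [387, 6, 4, 2, 420] (same object as b, c); b = [387, 6, 4, 2, 420] (same object as a, c); c = [387, 6, 4, 2, 420] (same object as a, b)
`print(a)` → prints [387, 6, 4, 2, 420]
`print(c)` → prints [387, 6, 4, 2, 420]

Answer:
[387, 6, 4, 2, 420]
[387, 6, 4, 2, 420]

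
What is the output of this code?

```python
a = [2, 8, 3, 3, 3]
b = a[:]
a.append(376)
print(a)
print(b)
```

Key concept: slice [:] creates copy.
Step by step:
`a = [2, 8, 3, 3, 3]` → a = [2, 8, 3, 3, 3]
`b = a[:]` → b = [2, 8, 3, 3, 3]
`a.append(376)` → a = [2, 8, 3, 3, 3, 376]
`print(a)` → prints [2, 8, 3, 3, 3, 376]
`print(b)` → prints [2, 8, 3, 3, 3]

Answer:
[2, 8, 3, 3, 3, 376]
[2, 8, 3, 3, 3]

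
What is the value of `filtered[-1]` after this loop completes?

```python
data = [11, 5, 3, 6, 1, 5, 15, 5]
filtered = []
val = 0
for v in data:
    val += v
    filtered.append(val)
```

Cumulative sum ends at 51
`filtered` takes the values: [] → [11] → [11, 16] → [11, 16, 19] → [11, 16, 19, 25] → [11, 16, 19, 25, 26] → [11, 16, 19, 25, 26, 31] → [11, 16, 19, 25, 26, 31, 46] → [11, 16, 19, 25, 26, 31, 46, 51]
So `filtered[-1]` = 51

Answer: 51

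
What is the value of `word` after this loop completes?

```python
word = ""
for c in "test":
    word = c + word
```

Reverse 'test'
`word` takes the values: "" → "t" → "et" → "set" → "tset"

Answer: "tset"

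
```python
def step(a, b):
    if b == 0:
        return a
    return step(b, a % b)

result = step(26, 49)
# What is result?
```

step(26, 49) -> step(49, 26) -> step(26, 23) -> step(23, 3) -> step(3, 2) -> step(2, 1) -> step(1, 0) -> 1

Answer: 1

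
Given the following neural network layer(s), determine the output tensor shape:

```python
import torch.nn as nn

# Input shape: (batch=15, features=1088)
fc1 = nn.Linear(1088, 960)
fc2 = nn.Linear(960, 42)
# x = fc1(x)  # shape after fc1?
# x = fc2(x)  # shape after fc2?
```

Input: (15, 1088) -> after fc1: (15, 960) -> Output: (15, 42)

Answer: (15, 42)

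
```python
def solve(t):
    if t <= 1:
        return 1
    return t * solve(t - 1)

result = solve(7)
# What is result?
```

solve(7) = 7 * 6 * 5 * 4 * 3 * 2 * 1 = 5040

Answer: 5040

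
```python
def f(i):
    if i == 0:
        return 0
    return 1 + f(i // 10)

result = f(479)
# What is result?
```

Count of digits of 479: 3

Answer: 3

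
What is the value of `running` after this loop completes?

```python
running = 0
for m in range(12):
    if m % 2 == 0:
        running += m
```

Sum of even numbers 0 to 11
`running` takes the values: 0 → 2 → 6 → 12 → 20 → 30

Answer: 30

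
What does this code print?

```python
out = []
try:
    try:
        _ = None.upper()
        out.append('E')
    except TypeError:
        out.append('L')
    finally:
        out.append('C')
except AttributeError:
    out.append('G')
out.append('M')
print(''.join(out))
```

Execution trace: 'C' (finally) → 'G' (outer except AttributeError) → 'M' (after the try/except). Output: CGM

Answer: CGM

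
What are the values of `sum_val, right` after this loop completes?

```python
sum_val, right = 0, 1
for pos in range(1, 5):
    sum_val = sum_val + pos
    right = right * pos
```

Sum and factorial of 1 to 4
`sum_val, right` takes the values: (0, 1) → (1, 1) → (3, 1) → (3, 2) → (6, 2) → (6, 6) → (10, 6) → (10, 24)

Answer: 10, 24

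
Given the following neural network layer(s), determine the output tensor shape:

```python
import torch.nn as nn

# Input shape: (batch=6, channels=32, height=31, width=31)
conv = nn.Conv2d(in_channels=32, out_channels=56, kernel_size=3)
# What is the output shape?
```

Input: (6, 32, 31, 31) -> Output: (6, 56, 29, 29)

Answer: (6, 56, 29, 29)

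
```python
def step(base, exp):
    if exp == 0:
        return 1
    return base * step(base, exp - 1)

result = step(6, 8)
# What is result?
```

step(6, 8) = 6 * 6 * 6 * 6 * 6 * 6 * 6 * 6 = 1679616

Answer: 1679616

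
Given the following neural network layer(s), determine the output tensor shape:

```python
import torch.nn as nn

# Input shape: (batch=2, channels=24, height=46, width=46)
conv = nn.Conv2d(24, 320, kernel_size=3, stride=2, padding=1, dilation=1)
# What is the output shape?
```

Input: (2, 24, 46, 46) -> Output: (2, 320, 23, 23)

Answer: (2, 320, 23, 23)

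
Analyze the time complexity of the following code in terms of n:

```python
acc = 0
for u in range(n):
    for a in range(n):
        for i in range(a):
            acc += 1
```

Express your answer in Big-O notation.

Each loop level contributes: n × n × n. Multiplying the contributions gives O(n^3).

Answer: O(n^3)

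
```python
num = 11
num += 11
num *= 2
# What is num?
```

Trace:
`num = 11` → num = 11
`num += 11` → num = 22
`num *= 2` → num = 44
So num = 44

Answer: 44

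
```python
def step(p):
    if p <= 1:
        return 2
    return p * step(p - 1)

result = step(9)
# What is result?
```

step(9) = 9 * 8 * 7 * 6 * 5 * 4 * 3 * 2 * 2 = 725760

Answer: 725760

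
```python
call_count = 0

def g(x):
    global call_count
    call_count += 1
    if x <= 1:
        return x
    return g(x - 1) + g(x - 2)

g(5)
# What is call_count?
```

Calls(x) = 1 + Calls(x-1) + Calls(x-2); Calls(0)=Calls(1)=1. For x=5 this gives 15.

Answer: 15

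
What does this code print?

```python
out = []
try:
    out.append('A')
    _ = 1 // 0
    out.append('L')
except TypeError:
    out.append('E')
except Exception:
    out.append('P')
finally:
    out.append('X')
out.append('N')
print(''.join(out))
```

Execution trace: 'A' (try body) → 'P' (except Exception) → 'X' (finally) → 'N' (after the try/except). Output: APXN

Answer: APXN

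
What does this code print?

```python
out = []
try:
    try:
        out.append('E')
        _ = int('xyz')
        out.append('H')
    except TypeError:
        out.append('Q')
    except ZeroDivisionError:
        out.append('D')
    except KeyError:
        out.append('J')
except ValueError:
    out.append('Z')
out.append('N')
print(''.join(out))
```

Execution trace: 'E' (try body) → 'Z' (outer except ValueError) → 'N' (after the try/except). Output: EZN

Answer: EZN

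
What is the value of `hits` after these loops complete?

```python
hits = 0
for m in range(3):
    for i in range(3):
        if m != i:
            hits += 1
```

3² - 3 (exclude diagonal)
`hits` takes the values: 0 → 1 → 2 → 3 → 4 → 5 → 6

Answer: 6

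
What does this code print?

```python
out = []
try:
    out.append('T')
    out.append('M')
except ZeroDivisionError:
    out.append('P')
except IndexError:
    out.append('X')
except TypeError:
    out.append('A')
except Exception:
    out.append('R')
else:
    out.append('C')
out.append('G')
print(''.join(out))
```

Execution trace: 'T' (try body) → 'M' (try body, no exception) → 'C' (else) → 'G' (after the try/except). Output: TMCG

Answer: TMCG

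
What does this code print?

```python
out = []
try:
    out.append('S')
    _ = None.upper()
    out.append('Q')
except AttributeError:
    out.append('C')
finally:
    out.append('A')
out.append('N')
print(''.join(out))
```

Execution trace: 'S' (try body) → 'C' (except AttributeError) → 'A' (finally) → 'N' (after the try/except). Output: SCAN

Answer: SCAN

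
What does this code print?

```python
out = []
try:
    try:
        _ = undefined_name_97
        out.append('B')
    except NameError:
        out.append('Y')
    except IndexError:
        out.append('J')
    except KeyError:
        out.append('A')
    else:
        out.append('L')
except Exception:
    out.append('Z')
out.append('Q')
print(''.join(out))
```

Execution trace: 'Y' (inner except NameError) → 'Q' (after the try/except). Output: YQ

Answer: YQ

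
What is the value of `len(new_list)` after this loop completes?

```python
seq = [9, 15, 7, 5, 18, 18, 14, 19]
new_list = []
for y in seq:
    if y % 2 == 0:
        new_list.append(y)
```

Count even numbers in [9, 15, 7, 5, 18, 18, 14, 19]
`new_list` takes the values: [] → [18] → [18, 18] → [18, 18, 14]
So `len(new_list)` = 3

Answer: 3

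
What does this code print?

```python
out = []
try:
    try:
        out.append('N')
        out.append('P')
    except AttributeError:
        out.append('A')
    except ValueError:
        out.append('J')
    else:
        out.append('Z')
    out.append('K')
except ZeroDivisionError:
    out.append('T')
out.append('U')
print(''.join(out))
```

Execution trace: 'N' (inner try body) → 'P' (inner try body, no exception) → 'Z' (inner else) → 'K' (try body, no exception) → 'U' (after the try/except). Output: NPZKU

Answer: NPZKU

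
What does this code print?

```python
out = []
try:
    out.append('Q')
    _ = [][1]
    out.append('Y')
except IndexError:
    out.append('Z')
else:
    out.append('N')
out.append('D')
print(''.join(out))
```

Execution trace: 'Q' (try body) → 'Z' (except IndexError) → 'D' (after the try/except). Output: QZD

Answer: QZD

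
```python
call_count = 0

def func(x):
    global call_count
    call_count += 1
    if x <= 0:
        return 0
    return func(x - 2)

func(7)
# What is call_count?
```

Linear recursion stepping by 2: 5 calls from x=7 down to ≤0.

Answer: 5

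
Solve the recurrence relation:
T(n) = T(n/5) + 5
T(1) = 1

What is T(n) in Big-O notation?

Each step divides n by 5 and adds 5. After log_5(n) steps we reach T(1)=1. So T(n) = 5·log_5(n) + 1 = O(log n).

Answer: O(log n)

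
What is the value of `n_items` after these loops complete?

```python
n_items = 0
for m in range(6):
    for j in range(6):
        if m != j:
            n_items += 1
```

6² - 6 (exclude diagonal)
`n_items` takes the values: 0 → 1 → 2 → 3 → 4 → 5 → 6 → 7 → 8 → 9 → 10 → 11 → 12 → 13 → 14 → 15 → 16 → 17 → 18 → 19 → 20 → 21 → 22 → 23 → 24 → 25 → 26 → 27 → 28 → 29 → 30

Answer: 30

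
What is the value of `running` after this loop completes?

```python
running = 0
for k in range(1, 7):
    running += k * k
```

Sum of squares 1² to 6² = 91
`running` takes the values: 0 → 1 → 5 → 14 → 30 → 55 → 91

Answer: 91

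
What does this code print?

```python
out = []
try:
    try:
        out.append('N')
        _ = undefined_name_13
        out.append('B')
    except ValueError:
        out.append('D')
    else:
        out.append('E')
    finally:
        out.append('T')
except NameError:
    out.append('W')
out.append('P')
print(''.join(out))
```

Execution trace: 'N' (try body) → 'T' (finally) → 'W' (outer except NameError) → 'P' (after the try/except). Output: NTWP

Answer: NTWP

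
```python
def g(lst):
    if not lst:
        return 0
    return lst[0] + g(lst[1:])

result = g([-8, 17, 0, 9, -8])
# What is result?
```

(-8) + 17 + 0 + 9 + (-8) + 0 = 10

Answer: 10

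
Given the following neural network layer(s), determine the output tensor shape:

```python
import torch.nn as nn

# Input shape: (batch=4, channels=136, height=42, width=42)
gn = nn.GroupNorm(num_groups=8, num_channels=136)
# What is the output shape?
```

Input: (4, 136, 42, 42) -> Output: (4, 136, 42, 42)

Answer: (4, 136, 42, 42)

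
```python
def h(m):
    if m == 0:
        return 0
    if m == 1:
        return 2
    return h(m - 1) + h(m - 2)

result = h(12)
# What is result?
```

Build up from base cases: h(0)=0, h(1)=2, h(2)=2, h(3)=4, h(4)=6, h(5)=10, h(6)=16, ..., h(12)=288

Answer: 288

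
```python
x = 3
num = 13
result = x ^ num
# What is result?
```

Trace:
`x = 3` → x = 3
`num = 13` → num = 13
`result = x ^ num` → result = 14
So result = 14

Answer: 14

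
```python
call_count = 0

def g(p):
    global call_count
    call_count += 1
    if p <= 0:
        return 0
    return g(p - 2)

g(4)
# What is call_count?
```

Linear recursion stepping by 2: 3 calls from p=4 down to ≤0.

Answer: 3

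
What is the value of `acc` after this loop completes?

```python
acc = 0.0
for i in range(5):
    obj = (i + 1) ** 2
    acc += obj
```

Sum of squared losses 1² + 2² + ... + 5²
`acc` takes the values: 0.0 → 1.0 → 5.0 → 14.0 → 30.0 → 55.0

Answer: 55.0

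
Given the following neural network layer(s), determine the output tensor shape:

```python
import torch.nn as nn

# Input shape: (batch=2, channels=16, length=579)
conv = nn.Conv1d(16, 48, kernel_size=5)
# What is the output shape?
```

Input: (2, 16, 579) -> Output: (2, 48, 575)

Answer: (2, 48, 575)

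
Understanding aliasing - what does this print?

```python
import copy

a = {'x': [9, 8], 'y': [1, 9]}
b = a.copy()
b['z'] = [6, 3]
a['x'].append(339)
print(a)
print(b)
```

Key concept: shallow copy of dict with mutable values.
Step by step:
`a = {'x': [9, 8], 'y': [1, 9]}` → a = {'x': [9, 8], 'y': [1, 9]}
`b = a.copy()` → b = {'x': [9, 8], 'y': [1, 9]}
`b['z'] = [6, 3]` → b = {'x': [9, 8], 'y': [1, 9], 'z': [6, 3]}
`a['x'].append(339)` → a = {'x': [9, 8, 339], 'y': [1, 9]}; b = {'x': [9, 8, 339], 'y': [1, 9], 'z': [6, 3]}
`print(a)` → prints {'x': [9, 8, 339], 'y': [1, 9]}
`print(b)` → prints {'x': [9, 8, 339], 'y': [1, 9], 'z': [6, 3]}

Answer:
{'x': [9, 8, 339], 'y': [1, 9]}
{'x': [9, 8, 339], 'y': [1, 9], 'z': [6, 3]}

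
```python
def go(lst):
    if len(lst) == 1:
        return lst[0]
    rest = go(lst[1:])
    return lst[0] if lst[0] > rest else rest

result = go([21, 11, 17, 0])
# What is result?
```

Recursive max over [21, 11, 17, 0] = 21

Answer: 21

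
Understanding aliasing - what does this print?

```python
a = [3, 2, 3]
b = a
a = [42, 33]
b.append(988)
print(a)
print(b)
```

Key concept: rebinding vs mutation: a is rebound to a new list, b still points at the original.
Step by step:
`a = [3, 2, 3]` → a = [3, 2, 3]
`b = a` → b = [3, 2, 3] (same object as a)
`a = [42, 33]` → a = [42, 33]
`b.append(988)` → b = [3, 2, 3, 988]
`print(a)` → prints [42, 33]
`print(b)` → prints [3, 2, 3, 988]

Answer:
[42, 33]
[3, 2, 3, 988]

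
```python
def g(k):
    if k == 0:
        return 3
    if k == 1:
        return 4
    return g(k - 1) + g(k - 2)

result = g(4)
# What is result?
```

Build up from base cases: g(0)=3, g(1)=4, g(2)=7, g(3)=11, g(4)=18

Answer: 18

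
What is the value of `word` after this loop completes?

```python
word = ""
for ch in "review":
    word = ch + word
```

Reverse 'review'
`word` takes the values: "" → "r" → "er" → "ver" → "iver" → "eiver" → "weiver"

Answer: "weiver"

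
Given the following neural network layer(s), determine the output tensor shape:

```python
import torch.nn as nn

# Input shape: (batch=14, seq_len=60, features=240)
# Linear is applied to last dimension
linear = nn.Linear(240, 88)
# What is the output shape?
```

Input: (14, 60, 240) -> Output: (14, 60, 88)

Answer: (14, 60, 88)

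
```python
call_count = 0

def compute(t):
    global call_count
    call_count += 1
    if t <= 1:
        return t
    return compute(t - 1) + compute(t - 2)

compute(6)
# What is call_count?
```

Calls(t) = 1 + Calls(t-1) + Calls(t-2); Calls(0)=Calls(1)=1. For t=6 this gives 25.

Answer: 25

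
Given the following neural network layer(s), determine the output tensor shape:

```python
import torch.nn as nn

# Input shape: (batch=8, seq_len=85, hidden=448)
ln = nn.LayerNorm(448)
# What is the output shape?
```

Input: (8, 85, 448) -> Output: (8, 85, 448)

Answer: (8, 85, 448)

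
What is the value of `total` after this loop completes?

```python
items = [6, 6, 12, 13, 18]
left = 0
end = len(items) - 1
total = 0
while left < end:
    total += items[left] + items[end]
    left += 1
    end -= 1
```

Sum of pairs from ends
`total` takes the values: 0 → 24 → 43

Answer: 43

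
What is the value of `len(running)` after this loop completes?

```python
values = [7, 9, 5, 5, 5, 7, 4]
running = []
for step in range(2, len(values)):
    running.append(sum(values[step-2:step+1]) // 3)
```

Number of 3-element averages
`running` takes the values: [] → [7] → [7, 6] → [7, 6, 5] → [7, 6, 5, 5] → [7, 6, 5, 5, 5]
So `len(running)` = 5

Answer: 5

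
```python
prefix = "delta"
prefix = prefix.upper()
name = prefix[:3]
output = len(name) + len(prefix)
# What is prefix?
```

Trace:
`prefix = "delta"` → prefix = 'delta'
`prefix = prefix.upper()` → prefix = 'DELTA'
`name = prefix[:3]` → name = 'DEL'
`output = len(name) + len(prefix)` → output = 8
So prefix = 'DELTA'

Answer: 'DELTA'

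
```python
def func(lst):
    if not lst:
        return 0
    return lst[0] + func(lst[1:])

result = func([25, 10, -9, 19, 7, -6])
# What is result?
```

25 + 10 + (-9) + 19 + 7 + (-6) + 0 = 46

Answer: 46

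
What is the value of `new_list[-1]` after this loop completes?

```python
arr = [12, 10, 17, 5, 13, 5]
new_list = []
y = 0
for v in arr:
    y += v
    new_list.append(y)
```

Cumulative sum ends at 62
`new_list` takes the values: [] → [12] → [12, 22] → [12, 22, 39] → [12, 22, 39, 44] → [12, 22, 39, 44, 57] → [12, 22, 39, 44, 57, 62]
So `new_list[-1]` = 62

Answer: 62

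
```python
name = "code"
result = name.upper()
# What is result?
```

Trace:
`name = "code"` → name = 'code'
`result = name.upper()` → result = 'CODE'
So result = 'CODE'

Answer: 'CODE'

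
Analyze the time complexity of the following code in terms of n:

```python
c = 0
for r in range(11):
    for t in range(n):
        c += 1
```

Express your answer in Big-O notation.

Each loop level contributes: 1 × n. Multiplying the contributions gives O(n).

Answer: O(n)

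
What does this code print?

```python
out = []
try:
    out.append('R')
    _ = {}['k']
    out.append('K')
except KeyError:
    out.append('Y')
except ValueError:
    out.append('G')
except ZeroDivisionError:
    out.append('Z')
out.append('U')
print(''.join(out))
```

Execution trace: 'R' (try body) → 'Y' (except KeyError) → 'U' (after the try/except). Output: RYU

Answer: RYU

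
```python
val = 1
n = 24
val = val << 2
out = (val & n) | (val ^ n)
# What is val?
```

Trace:
`val = 1` → val = 1
`n = 24` → n = 24
`val = val << 2` → val = 4
`out = (val & n) | (val ^ n)` → out = 28
So val = 4

Answer: 4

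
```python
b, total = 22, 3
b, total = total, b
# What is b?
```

Trace:
`b, total = 22, 3` → b = 22; total = 3
`b, total = total, b` → b = 3; total = 22
So b = 3

Answer: 3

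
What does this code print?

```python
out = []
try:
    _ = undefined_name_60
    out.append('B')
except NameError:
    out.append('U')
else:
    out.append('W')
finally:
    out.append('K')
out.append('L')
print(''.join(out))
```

Execution trace: 'U' (except NameError) → 'K' (finally) → 'L' (after the try/except). Output: UKL

Answer: UKL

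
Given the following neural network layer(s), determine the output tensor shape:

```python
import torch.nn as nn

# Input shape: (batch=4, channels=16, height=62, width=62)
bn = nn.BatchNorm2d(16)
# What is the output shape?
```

Input: (4, 16, 62, 62) -> Output: (4, 16, 62, 62)

Answer: (4, 16, 62, 62)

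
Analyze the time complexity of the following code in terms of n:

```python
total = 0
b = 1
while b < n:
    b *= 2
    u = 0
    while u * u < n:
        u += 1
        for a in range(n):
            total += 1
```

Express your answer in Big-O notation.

Each loop level contributes: log n × √n × n. Multiplying the contributions gives O(n√n log n).

Answer: O(n√n log n)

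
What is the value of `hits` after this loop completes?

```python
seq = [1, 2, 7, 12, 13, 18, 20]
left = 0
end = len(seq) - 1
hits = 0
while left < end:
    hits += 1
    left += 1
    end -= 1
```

Iterations until pointers meet (list length 7)
`hits` takes the values: 0 → 1 → 2 → 3

Answer: 3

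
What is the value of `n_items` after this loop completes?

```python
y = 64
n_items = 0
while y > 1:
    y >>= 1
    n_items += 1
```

Count right shifts until 1
`n_items` takes the values: 0 → 1 → 2 → 3 → 4 → 5 → 6

Answer: 6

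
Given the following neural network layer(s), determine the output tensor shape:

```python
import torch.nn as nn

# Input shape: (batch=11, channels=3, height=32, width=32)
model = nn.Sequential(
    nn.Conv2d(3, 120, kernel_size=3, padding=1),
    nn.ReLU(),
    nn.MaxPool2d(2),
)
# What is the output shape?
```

Input: (11, 3, 32, 32) -> after Conv2d: (11, 120, 32, 32) -> after ReLU: (11, 120, 32, 32) -> Output: (11, 120, 16, 16)

Answer: (11, 120, 16, 16)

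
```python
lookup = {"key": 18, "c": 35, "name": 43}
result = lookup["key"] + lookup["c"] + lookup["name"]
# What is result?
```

Trace:
`lookup = {"key": 18, "c": 35, "name": 43}` → lookup = {'key': 18, 'c': 35, 'name': 43}
`result = lookup["key"] + lookup["c"] + lookup["name"]` → result = 96
So result = 96

Answer: 96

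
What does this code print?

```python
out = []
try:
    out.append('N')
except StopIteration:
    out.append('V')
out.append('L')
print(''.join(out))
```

Execution trace: 'N' (try body, no exception) → 'L' (after the try/except). Output: NL

Answer: NL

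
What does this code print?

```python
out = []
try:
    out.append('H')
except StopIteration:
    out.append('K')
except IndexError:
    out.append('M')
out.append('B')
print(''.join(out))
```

Execution trace: 'H' (try body, no exception) → 'B' (after the try/except). Output: HB

Answer: HB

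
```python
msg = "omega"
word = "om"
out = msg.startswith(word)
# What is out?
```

Trace:
`msg = "omega"` → msg = 'omega'
`word = "om"` → word = 'om'
`out = msg.startswith(word)` → out = True
So out = True

Answer: True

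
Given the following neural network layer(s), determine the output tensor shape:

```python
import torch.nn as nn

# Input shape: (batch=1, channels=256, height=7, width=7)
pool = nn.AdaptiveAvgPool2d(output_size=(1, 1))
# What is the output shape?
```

Input: (1, 256, 7, 7) -> Output: (1, 256, 1, 1)

Answer: (1, 256, 1, 1)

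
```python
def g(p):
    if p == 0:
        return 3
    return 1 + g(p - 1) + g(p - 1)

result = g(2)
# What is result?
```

g(p) = 1 + 2·g(p-1), g(0)=3. Closed form: (3+1)·2^2 - 1 = 15.

Answer: 15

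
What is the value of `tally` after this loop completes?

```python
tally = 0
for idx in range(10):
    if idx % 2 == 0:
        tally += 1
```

Count numbers divisible by 2 in range(10)
`tally` takes the values: 0 → 1 → 2 → 3 → 4 → 5

Answer: 5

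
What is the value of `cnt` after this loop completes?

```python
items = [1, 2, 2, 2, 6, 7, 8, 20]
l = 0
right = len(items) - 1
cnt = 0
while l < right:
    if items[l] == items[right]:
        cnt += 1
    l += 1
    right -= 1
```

Count matching pairs from ends
`cnt` takes the values: 0

Answer: 0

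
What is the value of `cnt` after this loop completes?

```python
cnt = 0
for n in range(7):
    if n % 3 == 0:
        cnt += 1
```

Count numbers divisible by 3 in range(7)
`cnt` takes the values: 0 → 1 → 2 → 3

Answer: 3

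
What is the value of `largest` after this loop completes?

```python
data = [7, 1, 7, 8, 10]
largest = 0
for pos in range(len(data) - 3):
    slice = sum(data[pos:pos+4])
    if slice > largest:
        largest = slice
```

Max sum of 4-element window in [7, 1, 7, 8, 10]
`largest` takes the values: 0 → 23 → 26

Answer: 26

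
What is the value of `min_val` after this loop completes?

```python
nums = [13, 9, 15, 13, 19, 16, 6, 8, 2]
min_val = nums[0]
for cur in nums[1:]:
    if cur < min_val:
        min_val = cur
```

Minimum of [13, 9, 15, 13, 19, 16, 6, 8, 2]
`min_val` takes the values: 13 → 9 → 6 → 2

Answer: 2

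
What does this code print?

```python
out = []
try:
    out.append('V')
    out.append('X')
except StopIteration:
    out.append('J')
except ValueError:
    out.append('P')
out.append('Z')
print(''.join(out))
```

Execution trace: 'V' (try body) → 'X' (try body, no exception) → 'Z' (after the try/except). Output: VXZ

Answer: VXZ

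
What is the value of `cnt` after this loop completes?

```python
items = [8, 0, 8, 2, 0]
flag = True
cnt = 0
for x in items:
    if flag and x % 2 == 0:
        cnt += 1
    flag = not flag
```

Count even values at even positions
`cnt` takes the values: 0 → 1 → 2 → 3

Answer: 3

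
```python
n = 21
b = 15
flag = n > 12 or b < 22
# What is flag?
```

Trace:
`n = 21` → n = 21
`b = 15` → b = 15
`flag = n > 12 or b < 22` → flag = True
So flag = True

Answer: True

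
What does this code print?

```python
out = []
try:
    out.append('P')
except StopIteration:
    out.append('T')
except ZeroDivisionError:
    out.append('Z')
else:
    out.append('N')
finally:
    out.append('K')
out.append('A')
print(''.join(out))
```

Execution trace: 'P' (try body, no exception) → 'N' (else) → 'K' (finally) → 'A' (after the try/except). Output: PNKA

Answer: PNKA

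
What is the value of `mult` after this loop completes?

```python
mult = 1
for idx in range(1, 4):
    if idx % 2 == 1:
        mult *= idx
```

Product of odd numbers 1 to 3
`mult` takes the values: 1 → 3

Answer: 3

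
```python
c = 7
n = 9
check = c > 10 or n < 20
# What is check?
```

Trace:
`c = 7` → c = 7
`n = 9` → n = 9
`check = c > 10 or n < 20` → check = True
So check = True

Answer: True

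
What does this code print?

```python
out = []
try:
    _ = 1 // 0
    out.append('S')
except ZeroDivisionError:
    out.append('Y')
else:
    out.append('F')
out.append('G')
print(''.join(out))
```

Execution trace: 'Y' (except ZeroDivisionError) → 'G' (after the try/except). Output: YG

Answer: YG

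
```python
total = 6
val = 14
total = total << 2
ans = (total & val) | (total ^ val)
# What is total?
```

Trace:
`total = 6` → total = 6
`val = 14` → val = 14
`total = total << 2` → total = 24
`ans = (total & val) | (total ^ val)` → ans = 30
So total = 24

Answer: 24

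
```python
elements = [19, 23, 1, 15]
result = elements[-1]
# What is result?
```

Trace:
`elements = [19, 23, 1, 15]` → elements = [19, 23, 1, 15]
`result = elements[-1]` → result = 15
So result = 15

Answer: 15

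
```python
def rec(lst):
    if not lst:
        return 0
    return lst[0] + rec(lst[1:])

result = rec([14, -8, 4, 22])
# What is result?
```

14 + (-8) + 4 + 22 + 0 = 32

Answer: 32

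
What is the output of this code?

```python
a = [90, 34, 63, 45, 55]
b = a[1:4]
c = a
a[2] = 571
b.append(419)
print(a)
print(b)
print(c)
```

Key concept: slice vs alias.
Step by step:
`a = [90, 34, 63, 45, 55]` → a = [90, 34, 63, 45, 55]
`b = a[1:4]` → b = [34, 63, 45]
`c = a` → c = [90, 34, 63, 45, 55] (same object as a)
`a[2] = 571` → a = [90, 34, 571, 45, 55] (same object as c); c = [90, 34, 571, 45, 55] (same object as a)
`b.append(419)` → b = [34, 63, 45, 419]
`print(a)` → prints [90, 34, 571, 45, 55]
`print(b)` → prints [34, 63, 45, 419]
`print(c)` → prints [90, 34, 571, 45, 55]

Answer:
[90, 34, 571, 45, 55]
[34, 63, 45, 419]
[90, 34, 571, 45, 55]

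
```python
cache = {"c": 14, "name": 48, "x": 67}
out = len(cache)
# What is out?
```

Trace:
`cache = {"c": 14, "name": 48, "x": 67}` → cache = {'c': 14, 'name': 48, 'x': 67}
`out = len(cache)` → out = 3
So out = 3

Answer: 3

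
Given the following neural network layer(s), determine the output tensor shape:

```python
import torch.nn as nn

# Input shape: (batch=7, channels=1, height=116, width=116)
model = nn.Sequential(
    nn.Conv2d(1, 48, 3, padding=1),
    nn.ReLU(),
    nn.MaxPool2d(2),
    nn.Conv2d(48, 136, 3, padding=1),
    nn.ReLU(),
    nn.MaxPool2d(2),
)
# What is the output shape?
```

Input: (7, 1, 116, 116) -> after first Conv2d: (7, 48, 116, 116) -> after first MaxPool2d: (7, 48, 58, 58) -> after second Conv2d: (7, 136, 58, 58) -> Output: (7, 136, 29, 29)

Answer: (7, 136, 29, 29)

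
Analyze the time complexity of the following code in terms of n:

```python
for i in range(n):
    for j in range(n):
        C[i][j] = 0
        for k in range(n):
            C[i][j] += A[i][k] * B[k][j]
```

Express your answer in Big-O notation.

This is Naive matrix multiplication. Time complexity: O(n³).

Answer: O(n³)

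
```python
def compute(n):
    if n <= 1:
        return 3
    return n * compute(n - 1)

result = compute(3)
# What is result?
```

compute(3) = 3 * 2 * 3 = 18

Answer: 18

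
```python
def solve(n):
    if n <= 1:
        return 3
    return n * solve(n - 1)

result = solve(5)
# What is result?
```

solve(5) = 5 * 4 * 3 * 2 * 3 = 360

Answer: 360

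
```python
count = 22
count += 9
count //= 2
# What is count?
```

Trace:
`count = 22` → count = 22
`count += 9` → count = 31
`count //= 2` → count = 15
So count = 15

Answer: 15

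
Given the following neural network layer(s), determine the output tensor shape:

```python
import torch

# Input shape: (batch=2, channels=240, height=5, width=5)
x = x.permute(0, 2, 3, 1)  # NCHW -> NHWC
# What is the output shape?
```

Input: (2, 240, 5, 5) -> Output: (2, 5, 5, 240)

Answer: (2, 5, 5, 240)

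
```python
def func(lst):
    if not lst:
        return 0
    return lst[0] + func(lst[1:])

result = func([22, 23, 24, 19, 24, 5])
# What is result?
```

22 + 23 + 24 + 19 + 24 + 5 + 0 = 117

Answer: 117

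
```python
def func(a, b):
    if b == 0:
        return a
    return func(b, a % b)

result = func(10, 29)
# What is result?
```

func(10, 29) -> func(29, 10) -> func(10, 9) -> func(9, 1) -> func(1, 0) -> 1

Answer: 1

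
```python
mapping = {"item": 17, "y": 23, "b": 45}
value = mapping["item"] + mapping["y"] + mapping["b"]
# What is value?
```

Trace:
`mapping = {"item": 17, "y": 23, "b": 45}` → mapping = {'item': 17, 'y': 23, 'b': 45}
`value = mapping["item"] + mapping["y"] + mapping["b"]` → value = 85
So value = 85

Answer: 85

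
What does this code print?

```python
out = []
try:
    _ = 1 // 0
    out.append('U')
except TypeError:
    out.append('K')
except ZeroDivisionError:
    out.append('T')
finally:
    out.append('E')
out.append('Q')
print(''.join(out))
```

Execution trace: 'T' (except ZeroDivisionError) → 'E' (finally) → 'Q' (after the try/except). Output: TEQ

Answer: TEQ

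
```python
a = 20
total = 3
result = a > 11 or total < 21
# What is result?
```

Trace:
`a = 20` → a = 20
`total = 3` → total = 3
`result = a > 11 or total < 21` → result = True
So result = True

Answer: True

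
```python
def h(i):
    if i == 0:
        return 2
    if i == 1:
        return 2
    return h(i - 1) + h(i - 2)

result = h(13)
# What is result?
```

Build up from base cases: h(0)=2, h(1)=2, h(2)=4, h(3)=6, h(4)=10, h(5)=16, h(6)=26, ..., h(13)=754

Answer: 754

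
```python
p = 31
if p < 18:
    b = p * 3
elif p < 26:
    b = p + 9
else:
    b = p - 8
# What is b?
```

Trace:
`p = 31` → p = 31
`if p < 18: ...` → p < 18 is False, p < 26 is False, take else branch → b = 23
So b = 23

Answer: 23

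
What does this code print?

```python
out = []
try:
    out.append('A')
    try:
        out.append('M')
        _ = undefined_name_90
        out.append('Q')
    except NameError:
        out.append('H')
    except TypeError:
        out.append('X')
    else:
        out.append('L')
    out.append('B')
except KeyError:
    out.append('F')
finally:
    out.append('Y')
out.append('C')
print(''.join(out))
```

Execution trace: 'A' (try body) → 'M' (inner try body) → 'H' (inner except NameError) → 'B' (try body, no exception) → 'Y' (finally) → 'C' (after the try/except). Output: AMHBYC

Answer: AMHBYC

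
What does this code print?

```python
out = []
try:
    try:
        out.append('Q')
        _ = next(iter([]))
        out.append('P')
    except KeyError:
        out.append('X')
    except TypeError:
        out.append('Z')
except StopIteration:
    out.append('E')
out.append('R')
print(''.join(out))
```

Execution trace: 'Q' (try body) → 'E' (outer except StopIteration) → 'R' (after the try/except). Output: QER

Answer: QER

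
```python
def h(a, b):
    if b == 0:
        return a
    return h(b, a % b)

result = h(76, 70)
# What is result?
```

h(76, 70) -> h(70, 6) -> h(6, 4) -> h(4, 2) -> h(2, 0) -> 2

Answer: 2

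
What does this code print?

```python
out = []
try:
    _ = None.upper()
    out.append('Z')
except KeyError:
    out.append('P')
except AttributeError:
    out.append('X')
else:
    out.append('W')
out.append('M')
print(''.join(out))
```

Execution trace: 'X' (except AttributeError) → 'M' (after the try/except). Output: XM

Answer: XM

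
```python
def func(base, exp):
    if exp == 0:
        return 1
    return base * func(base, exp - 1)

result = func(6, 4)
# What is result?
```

func(6, 4) = 6 * 6 * 6 * 6 = 1296

Answer: 1296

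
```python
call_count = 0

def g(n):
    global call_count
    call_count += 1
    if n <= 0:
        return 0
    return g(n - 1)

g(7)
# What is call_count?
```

Linear recursion stepping by 1: 8 calls from n=7 down to ≤0.

Answer: 8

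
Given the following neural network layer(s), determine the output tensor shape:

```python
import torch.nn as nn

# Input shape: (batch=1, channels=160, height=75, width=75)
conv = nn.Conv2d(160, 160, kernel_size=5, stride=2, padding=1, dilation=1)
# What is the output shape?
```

Input: (1, 160, 75, 75) -> Output: (1, 160, 37, 37)

Answer: (1, 160, 37, 37)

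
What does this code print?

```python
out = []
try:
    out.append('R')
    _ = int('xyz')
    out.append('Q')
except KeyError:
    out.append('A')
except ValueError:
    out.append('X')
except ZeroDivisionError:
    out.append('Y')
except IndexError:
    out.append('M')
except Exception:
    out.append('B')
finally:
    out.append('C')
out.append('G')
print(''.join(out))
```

Execution trace: 'R' (try body) → 'X' (except ValueError) → 'C' (finally) → 'G' (after the try/except). Output: RXCG

Answer: RXCG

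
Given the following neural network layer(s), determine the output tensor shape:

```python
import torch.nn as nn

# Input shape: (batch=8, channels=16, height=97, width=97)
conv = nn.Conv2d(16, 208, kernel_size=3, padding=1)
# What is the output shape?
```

Input: (8, 16, 97, 97) -> Output: (8, 208, 97, 97)

Answer: (8, 208, 97, 97)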